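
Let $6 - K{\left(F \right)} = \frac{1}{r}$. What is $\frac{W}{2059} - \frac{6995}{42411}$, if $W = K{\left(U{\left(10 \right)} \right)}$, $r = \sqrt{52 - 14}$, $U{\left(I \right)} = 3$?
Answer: $- \frac{14148239}{87324249} - \frac{\sqrt{38}}{78242} \approx -0.1621$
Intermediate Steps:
$r = \sqrt{38} \approx 6.1644$
$K{\left(F \right)} = 6 - \frac{\sqrt{38}}{38}$ ($K{\left(F \right)} = 6 - \frac{1}{\sqrt{38}} = 6 - \frac{\sqrt{38}}{38}$)
$W = 6 - \frac{\sqrt{38}}{38} \approx 5.8378$
$\frac{W}{2059} - \frac{6995}{42411} = \frac{6 - \frac{\sqrt{38}}{38}}{2059} - \frac{6995}{42411} = \left(6 - \frac{\sqrt{38}}{38}\right) \frac{1}{2059} - \frac{6995}{42411} = \left(\frac{6}{2059} - \frac{\sqrt{38}}{78242}\right) - \frac{6995}{42411} = - \frac{14148239}{87324249} - \frac{\sqrt{38}}{78242}$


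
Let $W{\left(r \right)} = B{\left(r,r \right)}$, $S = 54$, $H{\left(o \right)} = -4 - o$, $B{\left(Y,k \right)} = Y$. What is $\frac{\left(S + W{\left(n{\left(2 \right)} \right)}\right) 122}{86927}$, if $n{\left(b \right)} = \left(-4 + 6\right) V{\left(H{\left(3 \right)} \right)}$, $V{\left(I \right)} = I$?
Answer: $\frac{4880}{86927} \approx 0.056139$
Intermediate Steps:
$n{\left(b \right)} = -14$ ($n{\left(b \right)} = \left(-4 + 6\right) \left(-4 - 3\right) = 2 \left(-4 - 3\right) = 2 \left(-7\right) = -14$)
$W{\left(r \right)} = r$
$\frac{\left(S + W{\left(n{\left(2 \right)} \right)}\right) 122}{86927} = \frac{\left(54 - 14\right) 122}{86927} = 40 \cdot 122 \cdot \frac{1}{86927} = 4880 \cdot \frac{1}{86927} = \frac{4880}{86927}$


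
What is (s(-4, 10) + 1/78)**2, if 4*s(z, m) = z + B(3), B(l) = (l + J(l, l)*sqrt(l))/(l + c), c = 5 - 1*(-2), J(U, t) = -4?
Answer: 2097937/2433600 + 1423*sqrt(3)/7800 ≈ 1.1781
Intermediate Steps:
c = 7 (c = 5 + 2 = 7)
B(l) = (l - 4*sqrt(l))/(7 + l) (B(l) = (l - 4*sqrt(l))/(l + 7) = (l - 4*sqrt(l))/(7 + l))
s(z, m) = 3/40 - sqrt(3)/10 + z/4 (s(z, m) = (z + (3 - 4*sqrt(3))/(7 + 3))/4 = (z + (3 - 4*sqrt(3))/10)/4 = (z + (3/10 - 2*sqrt(3)/5))/4 = (3/10 + z - 2*sqrt(3)/5)/4 = 3/40 - sqrt(3)/10 + z/4)
(s(-4, 10) + 1/78)**2 = ((3/40 - sqrt(3)/10 + (1/4)*(-4)) + 1/78)**2 = ((3/40 - sqrt(3)/10 - 1) + 1/78)**2 = ((-37/40 - sqrt(3)/10) + 1/78)**2 = (-1423/1560 - sqrt(3)/10)**2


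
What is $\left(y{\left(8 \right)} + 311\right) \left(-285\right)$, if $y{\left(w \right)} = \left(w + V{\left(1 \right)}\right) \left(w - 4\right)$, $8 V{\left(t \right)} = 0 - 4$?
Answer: $-97185$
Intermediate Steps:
$V{\left(t \right)} = - \frac{1}{2}$ ($V{\left(t \right)} = \frac{0 - 4}{8} = \frac{1}{8} \left(-4\right) = - \frac{1}{2}$)
$y{\left(w \right)} = \left(-4 + w\right) \left(- \frac{1}{2} + w\right)$ ($y{\left(w \right)} = \left(w - \frac{1}{2}\right) \left(w - 4\right) = \left(- \frac{1}{2} + w\right) \left(-4 + w\right) = \left(-4 + w\right) \left(- \frac{1}{2} + w\right)$)
$\left(y{\left(8 \right)} + 311\right) \left(-285\right) = \left(\left(2 + 8^{2} - 36\right) + 311\right) \left(-285\right) = \left(\left(2 + 64 - 36\right) + 311\right) \left(-285\right) = \left(30 + 311\right) \left(-285\right) = 341 \left(-285\right) = -97185$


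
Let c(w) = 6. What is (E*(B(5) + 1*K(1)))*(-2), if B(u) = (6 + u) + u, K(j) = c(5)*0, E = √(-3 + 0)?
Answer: -32*I*√3 ≈ -55.426*I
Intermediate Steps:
E = I*√3 (E = √(-3) = I*√3 ≈ 1.732*I)
K(j) = 0 (K(j) = 6*0 = 0)
B(u) = 6 + 2*u
(E*(B(5) + 1*K(1)))*(-2) = ((I*√3)*((6 + 2*5) + 1*0))*(-2) = ((I*√3)*((6 + 10) + 0))*(-2) = ((I*√3)*(16 + 0))*(-2) = ((I*√3)*16)*(-2) = (16*I*√3)*(-2) = -32*I*√3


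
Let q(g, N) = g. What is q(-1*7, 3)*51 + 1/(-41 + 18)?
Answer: -8212/23 ≈ -357.04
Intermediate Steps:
q(-1*7, 3)*51 + 1/(-41 + 18) = -1*7*51 + 1/(-41 + 18) = -7*51 + 1/(-23) = -357 - 1/23 = -8212/23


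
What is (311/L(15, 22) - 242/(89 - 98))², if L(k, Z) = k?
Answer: 4592449/2025 ≈ 2267.9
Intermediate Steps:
(311/L(15, 22) - 242/(89 - 98))² = (311/15 - 242/(89 - 98))² = (311*(1/15) - 242/(-9))² = (311/15 - 242*(-⅑))² = (311/15 + 242/9)² = (2143/45)² = 4592449/2025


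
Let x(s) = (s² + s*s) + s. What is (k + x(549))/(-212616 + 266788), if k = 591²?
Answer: 238158/13543 ≈ 17.585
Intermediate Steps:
x(s) = s + 2*s² (x(s) = (s² + s²) + s = 2*s² + s = s + 2*s²)
k = 349281
(k + x(549))/(-212616 + 266788) = (349281 + 549*(1 + 2*549))/(-212616 + 266788) = (349281 + 549*(1 + 1098))/54172 = (349281 + 549*1099)*(1/54172) = (349281 + 603351)*(1/54172) = 952632*(1/54172) = 238158/13543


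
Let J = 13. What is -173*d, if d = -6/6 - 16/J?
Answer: 5017/13 ≈ 385.92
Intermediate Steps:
d = -29/13 (d = -6/6 - 16/13 = -6*1/6 - 16*1/13 = -1 - 16/13 = -29/13 ≈ -2.2308)
-173*d = -173*(-29/13) = 5017/13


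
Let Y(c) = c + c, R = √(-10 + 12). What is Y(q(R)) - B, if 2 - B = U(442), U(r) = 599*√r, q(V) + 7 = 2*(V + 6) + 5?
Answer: 18 + 4*√2 + 599*√442 ≈ 12617.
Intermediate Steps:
R = √2 ≈ 1.4142
q(V) = 10 + 2*V (q(V) = -7 + (2*(V + 6) + 5) = -7 + (2*(6 + V) + 5) = -7 + ((12 + 2*V) + 5) = -7 + (17 + 2*V) = 10 + 2*V)
Y(c) = 2*c
B = 2 - 599*√442 ≈ -12591.
Y(q(R)) - B = 2*(10 + 2*√2) - (2 - 599*√442) = (20 + 4*√2) + (-2 + 599*√442) = 18 + 4*√2 + 599*√442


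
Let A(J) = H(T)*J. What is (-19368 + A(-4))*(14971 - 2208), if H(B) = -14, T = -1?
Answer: -246479056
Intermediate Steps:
A(J) = -14*J
(-19368 + A(-4))*(14971 - 2208) = (-19368 - 14*(-4))*(14971 - 2208) = (-19368 + 56)*12763 = -19312*12763 = -246479056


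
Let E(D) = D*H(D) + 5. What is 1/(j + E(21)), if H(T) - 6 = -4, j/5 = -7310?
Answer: -1/36503 ≈ -2.7395e-5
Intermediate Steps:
j = -36550 (j = 5*(-7310) = -36550)
H(T) = 2 (H(T) = 6 - 4 = 2)
E(D) = 5 + 2*D (E(D) = D*2 + 5 = 2*D + 5 = 5 + 2*D)
1/(j + E(21)) = 1/(-36550 + (5 + 2*21)) = 1/(-36550 + (5 + 42)) = 1/(-36550 + 47) = 1/(-36503) = -1/36503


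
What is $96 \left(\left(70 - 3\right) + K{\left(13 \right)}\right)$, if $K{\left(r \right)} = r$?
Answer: $7680$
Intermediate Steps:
$96 \left(\left(70 - 3\right) + K{\left(13 \right)}\right) = 96 \left(\left(70 - 3\right) + 13\right) = 96 \left(67 + 13\right) = 96 \cdot 80 = 7680$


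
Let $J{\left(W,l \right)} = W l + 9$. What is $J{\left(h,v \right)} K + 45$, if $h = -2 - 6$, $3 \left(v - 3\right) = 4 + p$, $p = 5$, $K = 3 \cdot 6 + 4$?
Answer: $-813$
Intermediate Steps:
$K = 22$ ($K = 18 + 4 = 22$)
$v = 6$ ($v = 3 + \frac{4 + 5}{3} = 3 + \frac{1}{3} \cdot 9 = 3 + 3 = 6$)
$h = -8$ ($h = -2 - 6 = -8$)
$J{\left(W,l \right)} = 9 + W l$
$J{\left(h,v \right)} K + 45 = \left(9 - 48\right) 22 + 45 = \left(-39\right) 22 + 45 = -858 + 45 = -813$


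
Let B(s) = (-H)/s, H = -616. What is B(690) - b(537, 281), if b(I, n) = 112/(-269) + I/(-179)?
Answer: 399907/92805 ≈ 4.3091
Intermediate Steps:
b(I, n) = -112/269 - I/179 (b(I, n) = 112*(-1/269) + I*(-1/179) = -112/269 - I/179)
B(s) = 616/s (B(s) = (-1*(-616))/s = 616/s)
B(690) - b(537, 281) = 616/690 - (-112/269 - 1/179*537) = 616*(1/690) - (-112/269 - 3) = 308/345 - 1*(-919/269) = 308/345 + 919/269 = 399907/92805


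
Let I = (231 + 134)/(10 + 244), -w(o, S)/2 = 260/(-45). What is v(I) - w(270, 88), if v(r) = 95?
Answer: 751/9 ≈ 83.444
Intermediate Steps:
w(o, S) = 104/9 (w(o, S) = -520/(-45) = -520*(-1)/45 = -2*(-52/9) = 104/9)
I = 365/254 ≈ 1.4370
v(I) - w(270, 88) = 95 - 1*104/9 = 95 - 104/9 = 751/9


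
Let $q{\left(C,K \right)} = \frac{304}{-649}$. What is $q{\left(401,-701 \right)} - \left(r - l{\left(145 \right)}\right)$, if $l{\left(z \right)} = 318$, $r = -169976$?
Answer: $\frac{110520502}{649} \approx 1.7029 \cdot 10^{5}$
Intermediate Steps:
$q{\left(C,K \right)} = - \frac{304}{649}$ ($q{\left(C,K \right)} = 304 \left(- \frac{1}{649}\right) = - \frac{304}{649}$)
$q{\left(401,-701 \right)} - \left(r - l{\left(145 \right)}\right) = - \frac{304}{649} + \left(318 - -169976\right) = - \frac{304}{649} + \left(318 + 169976\right) = - \frac{304}{649} + 170294 = \frac{110520502}{649}$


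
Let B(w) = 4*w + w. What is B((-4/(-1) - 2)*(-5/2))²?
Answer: 625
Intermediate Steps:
B(w) = 5*w
B((-4/(-1) - 2)*(-5/2))² = (5*((-4/(-1) - 2)*(-5/2)))² = (5*((-4*(-1) - 2)*(-5*½)))² = (5*((4 - 2)*(-5/2)))² = (5*(2*(-5/2)))² = (5*(-5))² = (-25)² = 625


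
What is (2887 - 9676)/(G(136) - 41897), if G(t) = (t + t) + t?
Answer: 6789/41489 ≈ 0.16363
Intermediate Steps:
G(t) = 3*t (G(t) = 2*t + t = 3*t)
(2887 - 9676)/(G(136) - 41897) = (2887 - 9676)/(3*136 - 41897) = -6789/(408 - 41897) = -6789/(-41489) = -6789*(-1/41489) = 6789/41489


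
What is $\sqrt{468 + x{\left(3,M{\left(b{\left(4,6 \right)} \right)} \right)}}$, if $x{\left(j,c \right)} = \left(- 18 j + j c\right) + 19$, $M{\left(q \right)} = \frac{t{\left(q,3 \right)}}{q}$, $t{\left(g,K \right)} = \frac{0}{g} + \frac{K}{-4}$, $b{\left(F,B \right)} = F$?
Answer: $\frac{\sqrt{6919}}{4} \approx 20.795$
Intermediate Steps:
$t{\left(g,K \right)} = - \frac{K}{4}$ ($t{\left(g,K \right)} = 0 + K \left(- \frac{1}{4}\right) = 0 - \frac{K}{4} = - \frac{K}{4}$)
$M{\left(q \right)} = - \frac{3}{4 q}$ ($M{\left(q \right)} = \frac{\left(- \frac{1}{4}\right) 3}{q} = - \frac{3}{4 q}$)
$x{\left(j,c \right)} = 19 - 18 j + c j$ ($x{\left(j,c \right)} = \left(- 18 j + c j\right) + 19 = 19 - 18 j + c j$)
$\sqrt{468 + x{\left(3,M{\left(b{\left(4,6 \right)} \right)} \right)}} = \sqrt{468 + \left(19 - 54 + - \frac{3}{4 \cdot 4} \cdot 3\right)} = \sqrt{468 + \left(19 - 54 + \left(- \frac{3}{4}\right) \frac{1}{4} \cdot 3\right)} = \sqrt{468 - \frac{569}{16}} = \sqrt{\frac{6919}{16}} = \frac{\sqrt{6919}}{4}$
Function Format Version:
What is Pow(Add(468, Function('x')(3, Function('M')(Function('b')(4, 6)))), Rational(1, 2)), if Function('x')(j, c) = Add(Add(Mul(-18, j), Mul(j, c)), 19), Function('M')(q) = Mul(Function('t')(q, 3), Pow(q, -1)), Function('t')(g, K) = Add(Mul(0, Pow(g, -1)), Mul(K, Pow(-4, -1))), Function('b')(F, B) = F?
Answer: Mul(Rational(1, 4), Pow(6919, Rational(1, 2))) ≈ 20.795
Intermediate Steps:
Function('t')(g, K) = Mul(Rational(-1, 4), K) (Function('t')(g, K) = Add(0, Mul(K, Rational(-1, 4))) = Add(0, Mul(Rational(-1, 4), K)) = Mul(Rational(-1, 4), K))
Function('M')(q) = Mul(Rational(-3, 4), Pow(q, -1)) (Function('M')(q) = Mul(Mul(Rational(-1, 4), 3), Pow(q, -1)) = Mul(Rational(-3, 4), Pow(q, -1)))
Function('x')(j, c) = Add(19, Mul(-18, j), Mul(c, j)) (Function('x')(j, c) = Add(Add(Mul(-18, j), Mul(c, j)), 19) = Add(19, Mul(-18, j), Mul(c, j)))
Pow(Add(468, Function('x')(3, Function('M')(Function('b')(4, 6)))), Rational(1, 2)) = Pow(Add(468, Add(19, Mul(-18, 3), Mul(Mul(Rational(-3, 4), Pow(4, -1)), 3))), Rational(1, 2)) = Pow(Add(468, Add(19, -54, Mul(Mul(Rational(-3, 4), Rational(1, 4)), 3))), Rational(1, 2)) = Pow(Add(468, Add(19, -54, Mul(Rational(-3, 16), 3))), Rational(1, 2)) = Pow(Add(468, Add(19, -54, Rational(-9, 16))), Rational(1, 2)) = Pow(Add(468, Rational(-569, 16)), Rational(1, 2)) = Pow(Rational(6919, 16), Rational(1, 2)) = Mul(Rational(1, 4), Pow(6919, Rational(1, 2)))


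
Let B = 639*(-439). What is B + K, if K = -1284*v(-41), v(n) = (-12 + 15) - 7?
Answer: -275385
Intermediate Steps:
B = -280521
v(n) = -4 (v(n) = 3 - 7 = -4)
K = 5136 (K = -1284*(-4) = 5136)
B + K = -280521 + 5136 = -275385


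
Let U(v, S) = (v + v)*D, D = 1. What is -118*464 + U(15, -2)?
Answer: -54722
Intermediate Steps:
U(v, S) = 2*v (U(v, S) = (v + v)*1 = (2*v)*1 = 2*v)
-118*464 + U(15, -2) = -118*464 + 2*15 = -54752 + 30 = -54722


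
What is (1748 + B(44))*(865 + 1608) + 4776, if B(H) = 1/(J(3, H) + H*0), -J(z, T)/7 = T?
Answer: 1332892167/308 ≈ 4.3276e+6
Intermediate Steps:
J(z, T) = -7*T
B(H) = -1/(7*H) (B(H) = 1/(-7*H + H*0) = 1/(-7*H + 0) = 1/(-7*H) = -1/(7*H))
(1748 + B(44))*(865 + 1608) + 4776 = (1748 - ⅐/44)*(865 + 1608) + 4776 = (1748 - ⅐*1/44)*2473 + 4776 = (1748 - 1/308)*2473 + 4776 = (538383/308)*2473 + 4776 = 1331421159/308 + 4776 = 1332892167/308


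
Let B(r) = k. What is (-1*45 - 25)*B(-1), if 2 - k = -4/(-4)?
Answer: -70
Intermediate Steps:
k = 1 (k = 2 - (-4)/(-4) = 2 - (-4)*(-1)/4 = 2 - 1*1 = 2 - 1 = 1)
B(r) = 1
(-1*45 - 25)*B(-1) = (-1*45 - 25)*1 = (-45 - 25)*1 = -70*1 = -70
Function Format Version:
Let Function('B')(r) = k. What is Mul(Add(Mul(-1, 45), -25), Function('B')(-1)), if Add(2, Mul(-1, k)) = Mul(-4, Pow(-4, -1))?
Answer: -70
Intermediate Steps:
k = 1 (k = Add(2, Mul(-1, Mul(-4, Pow(-4, -1)))) = Add(2, Mul(-1, Mul(-4, Rational(-1, 4)))) = Add(2, Mul(-1, 1)) = Add(2, -1) = 1)
Function('B')(r) = 1
Mul(Add(Mul(-1, 45), -25), Function('B')(-1)) = Mul(Add(Mul(-1, 45), -25), 1) = Mul(Add(-45, -25), 1) = Mul(-70, 1) = -70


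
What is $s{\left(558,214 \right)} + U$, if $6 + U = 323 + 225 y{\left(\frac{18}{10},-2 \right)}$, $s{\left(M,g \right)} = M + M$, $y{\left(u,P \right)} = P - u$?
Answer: $578$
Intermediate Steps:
$s{\left(M,g \right)} = 2 M$
$U = -538$ ($U = -6 + \left(323 + 225 \left(-2 - \frac{18}{10}\right)\right) = -6 + \left(323 + 225 \left(-2 - 18 \cdot \frac{1}{10}\right)\right) = -6 + \left(323 + 225 \left(-2 - \frac{9}{5}\right)\right) = -6 + \left(323 + 225 \left(- \frac{19}{5}\right)\right) = -6 + \left(323 - 855\right) = -6 - 532 = -538$)
$s{\left(558,214 \right)} + U = 2 \cdot 558 - 538 = 1116 - 538 = 578$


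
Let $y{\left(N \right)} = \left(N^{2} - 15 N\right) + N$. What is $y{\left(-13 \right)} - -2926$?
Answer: $3277$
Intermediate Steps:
$y{\left(N \right)} = N^{2} - 14 N$
$y{\left(-13 \right)} - -2926 = - 13 \left(-14 - 13\right) - -2926 = \left(-13\right) \left(-27\right) + 2926 = 351 + 2926 = 3277$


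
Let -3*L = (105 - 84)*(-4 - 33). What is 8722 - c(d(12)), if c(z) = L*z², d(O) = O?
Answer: -28574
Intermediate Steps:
L = 259 (L = -(105 - 84)*(-4 - 33)/3 = -7*(-37) = -⅓*(-777) = 259)
c(z) = 259*z²
8722 - c(d(12)) = 8722 - 259*12² = 8722 - 259*144 = 8722 - 1*37296 = 8722 - 37296 = -28574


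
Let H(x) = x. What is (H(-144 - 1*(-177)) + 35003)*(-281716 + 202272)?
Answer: -2783399984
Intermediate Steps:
(H(-144 - 1*(-177)) + 35003)*(-281716 + 202272) = ((-144 - 1*(-177)) + 35003)*(-281716 + 202272) = ((-144 + 177) + 35003)*(-79444) = (33 + 35003)*(-79444) = 35036*(-79444) = -2783399984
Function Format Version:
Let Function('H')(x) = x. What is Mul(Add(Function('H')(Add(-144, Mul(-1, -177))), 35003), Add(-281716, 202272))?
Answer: -2783399984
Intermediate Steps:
Mul(Add(Function('H')(Add(-144, Mul(-1, -177))), 35003), Add(-281716, 202272)) = Mul(Add(Add(-144, Mul(-1, -177)), 35003), Add(-281716, 202272)) = Mul(Add(Add(-144, 177), 35003), -79444) = Mul(Add(33, 35003), -79444) = Mul(35036, -79444) = -2783399984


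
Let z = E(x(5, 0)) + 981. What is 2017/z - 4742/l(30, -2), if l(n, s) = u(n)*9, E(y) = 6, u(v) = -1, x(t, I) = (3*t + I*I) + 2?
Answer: 1566169/2961 ≈ 528.93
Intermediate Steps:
x(t, I) = 2 + I² + 3*t (x(t, I) = (3*t + I²) + 2 = (I² + 3*t) + 2 = 2 + I² + 3*t)
l(n, s) = -9 (l(n, s) = -1*9 = -9)
z = 987 (z = 6 + 981 = 987)
2017/z - 4742/l(30, -2) = 2017/987 - 4742/(-9) = 2017*(1/987) - 4742*(-⅑) = 2017/987 + 4742/9 = 1566169/2961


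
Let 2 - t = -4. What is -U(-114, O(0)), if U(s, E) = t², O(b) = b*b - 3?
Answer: -36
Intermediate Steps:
t = 6 (t = 2 - 1*(-4) = 2 + 4 = 6)
O(b) = -3 + b² (O(b) = b² - 3 = -3 + b²)
U(s, E) = 36 (U(s, E) = 6² = 36)
-U(-114, O(0)) = -1*36 = -36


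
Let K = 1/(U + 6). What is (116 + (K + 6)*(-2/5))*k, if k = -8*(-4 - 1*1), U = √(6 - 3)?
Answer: 49952/11 + 16*√3/33 ≈ 4541.9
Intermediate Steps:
U = √3 ≈ 1.7320
k = 40 (k = -8*(-4 - 1) = -8*(-5) = 40)
K = 1/(6 + √3) (K = 1/(√3 + 6) = 1/(6 + √3) ≈ 0.12933)
(116 + (K + 6)*(-2/5))*k = (116 + ((2/11 - √3/33) + 6)*(-2/5))*40 = (116 + (68/11 - √3/33)*(-2*⅕))*40 = (116 + (68/11 - √3/33)*(-⅖))*40 = (116 + (-136/55 + 2*√3/165))*40 = (6244/55 + 2*√3/165)*40 = 49952/11 + 16*√3/33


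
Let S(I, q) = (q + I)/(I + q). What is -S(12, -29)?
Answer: -1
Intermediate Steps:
S(I, q) = 1 (S(I, q) = (I + q)/(I + q) = 1)
-S(12, -29) = -1*1 = -1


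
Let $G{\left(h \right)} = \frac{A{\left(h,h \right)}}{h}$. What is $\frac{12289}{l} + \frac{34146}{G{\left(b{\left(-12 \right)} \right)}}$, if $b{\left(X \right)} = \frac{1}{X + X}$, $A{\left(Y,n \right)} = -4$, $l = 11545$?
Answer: $\frac{65899219}{184720} \approx 356.75$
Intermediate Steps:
$b{\left(X \right)} = \frac{1}{2 X}$
$G{\left(h \right)} = - \frac{4}{h}$
$\frac{12289}{l} + \frac{34146}{G{\left(b{\left(-12 \right)} \right)}} = \frac{12289}{11545} + \frac{34146}{\left(-4\right) \frac{1}{\frac{1}{2} \frac{1}{-12}}} = 12289 \cdot \frac{1}{11545} + \frac{34146}{\left(-4\right) \frac{1}{\frac{1}{2} \left(- \frac{1}{12}\right)}} = \frac{12289}{11545} + \frac{34146}{\left(-4\right) \frac{1}{- \frac{1}{24}}} = \frac{12289}{11545} + \frac{34146}{\left(-4\right) \left(-24\right)} = \frac{12289}{11545} + \frac{34146}{96} = \frac{12289}{11545} + 34146 \cdot \frac{1}{96} = \frac{12289}{11545} + \frac{5691}{16} = \frac{65899219}{184720}$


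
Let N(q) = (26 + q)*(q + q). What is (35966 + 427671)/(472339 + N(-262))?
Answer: 463637/596003 ≈ 0.77791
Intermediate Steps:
N(q) = 2*q*(26 + q) (N(q) = (26 + q)*(2*q) = 2*q*(26 + q))
(35966 + 427671)/(472339 + N(-262)) = (35966 + 427671)/(472339 + 2*(-262)*(26 - 262)) = 463637/(472339 + 2*(-262)*(-236)) = 463637/(472339 + 123664) = 463637/596003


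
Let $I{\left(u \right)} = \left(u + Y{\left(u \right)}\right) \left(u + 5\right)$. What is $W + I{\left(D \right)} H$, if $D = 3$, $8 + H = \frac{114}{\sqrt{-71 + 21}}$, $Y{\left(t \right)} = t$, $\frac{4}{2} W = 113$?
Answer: $- \frac{655}{2} - \frac{2736 i \sqrt{2}}{5} \approx -327.5 - 773.86 i$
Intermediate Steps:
$W = \frac{113}{2}$ ($W = \frac{1}{2} \cdot 113 = \frac{113}{2} \approx 56.5$)
$H = -8 - \frac{57 i \sqrt{2}}{5}$ ($H = -8 + \frac{114}{\sqrt{-71 + 21}} = -8 + \frac{114}{\sqrt{-50}} = -8 + \frac{114}{5 i \sqrt{2}} = -8 + 114 \left(- \frac{i \sqrt{2}}{10}\right) = -8 - \frac{57 i \sqrt{2}}{5} \approx -8.0 - 16.122 i$)
$I{\left(u \right)} = 2 u \left(5 + u\right)$ ($I{\left(u \right)} = \left(u + u\right) \left(u + 5\right) = 2 u \left(5 + u\right)$)
$W + I{\left(D \right)} H = \frac{113}{2} + 2 \cdot 3 \left(5 + 3\right) \left(-8 - \frac{57 i \sqrt{2}}{5}\right) = \frac{113}{2} + 2 \cdot 3 \cdot 8 \left(-8 - \frac{57 i \sqrt{2}}{5}\right) = \frac{113}{2} + 48 \left(-8 - \frac{57 i \sqrt{2}}{5}\right) = \frac{113}{2} - \left(384 + \frac{2736 i \sqrt{2}}{5}\right) = - \frac{655}{2} - \frac{2736 i \sqrt{2}}{5}$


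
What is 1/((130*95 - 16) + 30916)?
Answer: 1/43250 ≈ 2.3121e-5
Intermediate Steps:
1/((130*95 - 16) + 30916) = 1/((12350 - 16) + 30916) = 1/(12334 + 30916) = 1/43250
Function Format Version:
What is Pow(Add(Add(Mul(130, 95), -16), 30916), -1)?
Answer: Rational(1, 43250) ≈ 2.3121e-5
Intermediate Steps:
Pow(Add(Add(Mul(130, 95), -16), 30916), -1) = Pow(Add(Add(12350, -16), 30916), -1) = Pow(Add(12334, 30916), -1) = Pow(43250, -1) = Rational(1, 43250)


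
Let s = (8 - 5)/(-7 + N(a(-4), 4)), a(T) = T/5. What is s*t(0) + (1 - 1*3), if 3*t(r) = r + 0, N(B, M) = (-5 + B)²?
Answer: -2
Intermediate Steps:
a(T) = T/5 (a(T) = T*(⅕) = T/5)
s = 25/222 (s = (8 - 5)/(-7 + (-5 + (⅕)*(-4))²) = 3/(-7 + (-5 - ⅘)²) = 3/(-7 + (-29/5)²) = 3/(-7 + 841/25) = 3/(666/25) = 3*(25/666) = 25/222 ≈ 0.11261)
t(r) = r/3 (t(r) = (r + 0)/3 = r/3)
s*t(0) + (1 - 1*3) = 25*((⅓)*0)/222 + (1 - 1*3) = (25/222)*0 + (1 - 3) = 0 - 2 = -2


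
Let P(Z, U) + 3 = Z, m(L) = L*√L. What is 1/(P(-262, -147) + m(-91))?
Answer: I/(-265*I + 91*√91) ≈ -0.00032168 + 0.0010538*I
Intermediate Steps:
m(L) = L^(3/2)
P(Z, U) = -3 + Z
1/(P(-262, -147) + m(-91)) = 1/((-3 - 262) + (-91)^(3/2)) = 1/(-265 - 91*I*√91)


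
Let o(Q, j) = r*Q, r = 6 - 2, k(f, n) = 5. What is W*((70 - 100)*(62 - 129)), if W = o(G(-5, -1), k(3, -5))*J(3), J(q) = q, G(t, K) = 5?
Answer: 120600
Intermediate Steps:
r = 4
o(Q, j) = 4*Q
W = 60 (W = (4*5)*3 = 20*3 = 60)
W*((70 - 100)*(62 - 129)) = 60*((70 - 100)*(62 - 129)) = 60*(-30*(-67)) = 60*2010 = 120600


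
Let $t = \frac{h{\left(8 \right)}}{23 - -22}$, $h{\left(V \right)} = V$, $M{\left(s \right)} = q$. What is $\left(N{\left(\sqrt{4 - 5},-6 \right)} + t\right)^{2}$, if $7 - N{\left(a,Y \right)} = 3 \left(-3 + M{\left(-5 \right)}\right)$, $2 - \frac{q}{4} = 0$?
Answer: $\frac{123904}{2025} \approx 61.187$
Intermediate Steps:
$q = 8$ ($q = 8 - 0 = 8 + 0 = 8$)
$M{\left(s \right)} = 8$
$t = \frac{8}{45}$ ($t = \frac{8}{23 - -22} = \frac{8}{23 + 22} = \frac{8}{45} \approx 0.17778$)
$N{\left(a,Y \right)} = -8$ ($N{\left(a,Y \right)} = 7 - 3 \left(-3 + 8\right) = 7 - 3 \cdot 5 = 7 - 15 = -8$)
$\left(N{\left(\sqrt{4 - 5},-6 \right)} + t\right)^{2} = \left(-8 + \frac{8}{45}\right)^{2} = \left(- \frac{352}{45}\right)^{2} = \frac{123904}{2025}$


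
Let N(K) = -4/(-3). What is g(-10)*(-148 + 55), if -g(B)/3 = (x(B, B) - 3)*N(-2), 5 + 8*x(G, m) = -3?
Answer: -1488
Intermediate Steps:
N(K) = 4/3 (N(K) = -4*(-⅓) = 4/3)
x(G, m) = -1 (x(G, m) = -5/8 + (⅛)*(-3) = -5/8 - 3/8 = -1)
g(B) = 16 (g(B) = -3*(-1 - 3)*4/3 = -(-12)*4/3 = -3*(-16/3) = 16)
g(-10)*(-148 + 55) = 16*(-148 + 55) = 16*(-93) = -1488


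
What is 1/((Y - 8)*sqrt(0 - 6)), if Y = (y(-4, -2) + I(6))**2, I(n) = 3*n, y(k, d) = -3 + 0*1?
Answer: -I*sqrt(6)/1302 ≈ -0.0018813*I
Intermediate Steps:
y(k, d) = -3 (y(k, d) = -3 + 0 = -3)
Y = 225 (Y = (-3 + 3*6)**2 = (-3 + 18)**2 = 15**2 = 225)
1/((Y - 8)*sqrt(0 - 6)) = 1/((225 - 8)*sqrt(0 - 6)) = 1/(217*sqrt(-6)) = 1/(217*(I*sqrt(6))) = 1/(217*I*sqrt(6)) = -I*sqrt(6)/1302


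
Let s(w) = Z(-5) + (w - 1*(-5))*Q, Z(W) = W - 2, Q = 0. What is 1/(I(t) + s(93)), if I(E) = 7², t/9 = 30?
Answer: 1/42 ≈ 0.023810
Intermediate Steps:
t = 270 (t = 9*30 = 270)
Z(W) = -2 + W
s(w) = -7 (s(w) = (-2 - 5) + (w - 1*(-5))*0 = -7 + (w + 5)*0 = -7 + (5 + w)*0 = -7 + 0 = -7)
I(E) = 49
1/(I(t) + s(93)) = 1/(49 - 7) = 1/42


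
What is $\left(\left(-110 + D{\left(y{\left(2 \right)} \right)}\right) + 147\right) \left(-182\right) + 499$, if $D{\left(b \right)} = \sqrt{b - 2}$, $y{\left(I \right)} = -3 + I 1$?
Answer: $-6235 - 182 i \sqrt{3} \approx -6235.0 - 315.23 i$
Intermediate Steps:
$y{\left(I \right)} = -3 + I$
$D{\left(b \right)} = \sqrt{-2 + b}$
$\left(\left(-110 + D{\left(y{\left(2 \right)} \right)}\right) + 147\right) \left(-182\right) + 499 = \left(\left(-110 + \sqrt{-2 + \left(-3 + 2\right)}\right) + 147\right) \left(-182\right) + 499 = \left(\left(-110 + \sqrt{-2 - 1}\right) + 147\right) \left(-182\right) + 499 = \left(\left(-110 + \sqrt{-3}\right) + 147\right) \left(-182\right) + 499 = \left(\left(-110 + i \sqrt{3}\right) + 147\right) \left(-182\right) + 499 = \left(37 + i \sqrt{3}\right) \left(-182\right) + 499 = \left(-6734 - 182 i \sqrt{3}\right) + 499 = -6235 - 182 i \sqrt{3}$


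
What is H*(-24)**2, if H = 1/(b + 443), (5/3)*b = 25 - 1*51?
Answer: 2880/2137 ≈ 1.3477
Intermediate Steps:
b = -78/5 (b = 3*(25 - 1*51)/5 = 3*(25 - 51)/5 = (3/5)*(-26) = -78/5 ≈ -15.600)
H = 5/2137 (H = 1/(-78/5 + 443) = 1/(2137/5) = 5/2137 ≈ 0.0023397)
H*(-24)**2 = (5/2137)*(-24)**2 = (5/2137)*576 = 2880/2137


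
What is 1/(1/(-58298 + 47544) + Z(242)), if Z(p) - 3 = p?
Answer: 10754/2634729 ≈ 0.0040816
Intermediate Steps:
Z(p) = 3 + p
1/(1/(-58298 + 47544) + Z(242)) = 1/(1/(-58298 + 47544) + (3 + 242)) = 1/(1/(-10754) + 245) = 1/(-1/10754 + 245) = 1/(2634729/10754) = 10754/2634729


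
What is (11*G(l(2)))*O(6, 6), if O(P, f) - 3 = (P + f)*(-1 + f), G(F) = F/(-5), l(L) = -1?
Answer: 693/5 ≈ 138.60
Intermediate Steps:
G(F) = -F/5 (G(F) = F*(-1/5) = -F/5)
O(P, f) = 3 + (-1 + f)*(P + f) (O(P, f) = 3 + (P + f)*(-1 + f) = 3 + (-1 + f)*(P + f))
(11*G(l(2)))*O(6, 6) = (11*(-1/5*(-1)))*(3 + 6**2 - 1*6 - 1*6 + 6*6) = (11*(1/5))*(3 + 36 - 6 - 6 + 36) = (11/5)*63 = 693/5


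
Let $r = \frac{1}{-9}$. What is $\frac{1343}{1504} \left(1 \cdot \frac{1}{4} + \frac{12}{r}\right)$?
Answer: $- \frac{578833}{6016} \approx -96.216$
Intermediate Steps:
$r = - \frac{1}{9} \approx -0.11111$
$\frac{1343}{1504} \left(1 \cdot \frac{1}{4} + \frac{12}{r}\right) = \frac{1343}{1504} \left(1 \cdot \frac{1}{4} + \frac{12}{- \frac{1}{9}}\right) = 1343 \cdot \frac{1}{1504} \left(1 \cdot \frac{1}{4} + 12 \left(-9\right)\right) = \frac{1343 \left(\frac{1}{4} - 108\right)}{1504} = \frac{1343}{1504} \left(- \frac{431}{4}\right) = - \frac{578833}{6016}$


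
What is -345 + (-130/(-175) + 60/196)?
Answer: -84268/245 ≈ -343.95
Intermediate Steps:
-345 + (-130/(-175) + 60/196) = -345 + (-130*(-1/175) + 60*(1/196)) = -345 + (26/35 + 15/49) = -345 + 257/245 = -84268/245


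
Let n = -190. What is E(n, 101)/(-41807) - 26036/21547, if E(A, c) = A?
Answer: -1084393122/900815429 ≈ -1.2038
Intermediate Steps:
E(n, 101)/(-41807) - 26036/21547 = -190/(-41807) - 26036/21547 = -190*(-1/41807) - 26036*1/21547 = 190/41807 - 26036/21547 = -1084393122/900815429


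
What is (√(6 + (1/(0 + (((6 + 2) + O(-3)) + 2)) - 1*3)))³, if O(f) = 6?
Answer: 343/64 ≈ 5.3594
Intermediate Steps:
(√(6 + (1/(0 + (((6 + 2) + O(-3)) + 2)) - 1*3)))³ = (√(6 + (1/(0 + (((6 + 2) + 6) + 2)) - 1*3)))³ = (√(6 + (1/(0 + ((8 + 6) + 2)) - 3)))³ = (√(6 + (1/(0 + (14 + 2)) - 3)))³ = (√(6 + (1/(0 + 16) - 3)))³ = (√(6 + (1/16 - 3)))³ = (√(6 - 47/16))³ = (√(49/16))³ = (7/4)³ = 343/64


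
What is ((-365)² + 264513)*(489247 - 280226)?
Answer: 83135594498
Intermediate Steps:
((-365)² + 264513)*(489247 - 280226) = (133225 + 264513)*209021 = 397738*209021 = 83135594498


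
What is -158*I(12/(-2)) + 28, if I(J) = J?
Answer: 976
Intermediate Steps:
-158*I(12/(-2)) + 28 = -1896/(-2) + 28 = -1896*(-1)/2 + 28 = -158*(-6) + 28 = 948 + 28 = 976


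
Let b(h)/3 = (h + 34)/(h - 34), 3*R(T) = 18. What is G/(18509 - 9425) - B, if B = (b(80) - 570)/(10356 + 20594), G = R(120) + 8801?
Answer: 3193400413/3233222700 ≈ 0.98768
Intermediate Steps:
R(T) = 6 (R(T) = (⅓)*18 = 6)
b(h) = 3*(34 + h)/(-34 + h) (b(h) = 3*((h + 34)/(h - 34)) = 3*((34 + h)/(-34 + h)) = 3*(34 + h)/(-34 + h))
G = 8807 (G = 6 + 8801 = 8807)
B = -12939/711850 (B = (3*(34 + 80)/(-34 + 80) - 570)/(10356 + 20594) = (3*114/46 - 570)/30950 = (3*(1/46)*114 - 570)*(1/30950) = (171/23 - 570)*(1/30950) = -12939/23*1/30950 = -12939/711850 ≈ -0.018177)
G/(18509 - 9425) - B = 8807/(18509 - 9425) - 1*(-12939/711850) = 8807/9084 + 12939/711850 = 3193400413/3233222700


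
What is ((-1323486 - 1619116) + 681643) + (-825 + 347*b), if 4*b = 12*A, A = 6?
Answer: -2255538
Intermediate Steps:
b = 18 (b = (12*6)/4 = (1/4)*72 = 18)
((-1323486 - 1619116) + 681643) + (-825 + 347*b) = ((-1323486 - 1619116) + 681643) + (-825 + 347*18) = (-2942602 + 681643) + (-825 + 6246) = -2260959 + 5421 = -2255538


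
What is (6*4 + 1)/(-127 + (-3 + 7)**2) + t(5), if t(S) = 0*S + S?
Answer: 530/111 ≈ 4.7748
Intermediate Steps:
t(S) = S (t(S) = 0 + S = S)
(6*4 + 1)/(-127 + (-3 + 7)**2) + t(5) = (6*4 + 1)/(-127 + (-3 + 7)**2) + 5 = (24 + 1)/(-127 + 4**2) + 5 = 25/(-127 + 16) + 5 = 25/(-111) + 5 = -1/111*25 + 5 = -25/111 + 5 = 530/111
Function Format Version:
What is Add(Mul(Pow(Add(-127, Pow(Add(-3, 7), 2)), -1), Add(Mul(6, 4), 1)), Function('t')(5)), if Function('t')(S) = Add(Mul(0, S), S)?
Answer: Rational(530, 111) ≈ 4.7748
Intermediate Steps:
Function('t')(S) = S (Function('t')(S) = Add(0, S) = S)
Add(Mul(Pow(Add(-127, Pow(Add(-3, 7), 2)), -1), Add(Mul(6, 4), 1)), Function('t')(5)) = Add(Mul(Pow(Add(-127, Pow(Add(-3, 7), 2)), -1), Add(Mul(6, 4), 1)), 5) = Add(Mul(Pow(Add(-127, Pow(4, 2)), -1), Add(24, 1)), 5) = Add(Mul(Pow(Add(-127, 16), -1), 25), 5) = Add(Mul(Pow(-111, -1), 25), 5) = Add(Mul(Rational(-1, 111), 25), 5) = Add(Rational(-25, 111), 5) = Rational(530, 111)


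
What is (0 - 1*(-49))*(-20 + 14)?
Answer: -294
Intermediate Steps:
(0 - 1*(-49))*(-20 + 14) = (0 + 49)*(-6) = 49*(-6) = -294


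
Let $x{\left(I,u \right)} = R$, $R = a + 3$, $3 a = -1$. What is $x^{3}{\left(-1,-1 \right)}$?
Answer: $\frac{512}{27} \approx 18.963$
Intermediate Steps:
$a = - \frac{1}{3}$ ($a = \frac{1}{3} \left(-1\right) = - \frac{1}{3} \approx -0.33333$)
$R = \frac{8}{3}$ ($R = - \frac{1}{3} + 3 = \frac{8}{3} \approx 2.6667$)
$x{\left(I,u \right)} = \frac{8}{3}$
$x^{3}{\left(-1,-1 \right)} = \left(\frac{8}{3}\right)^{3} = \frac{512}{27}$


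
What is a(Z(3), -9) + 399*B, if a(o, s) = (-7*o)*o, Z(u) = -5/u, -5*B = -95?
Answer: 68054/9 ≈ 7561.6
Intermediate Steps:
B = 19 (B = -⅕*(-95) = 19)
a(o, s) = -7*o²
a(Z(3), -9) + 399*B = -7*(-5/3)² + 399*19 = -7*(-5*⅓)² + 7581 = -7*(-5/3)² + 7581 = -7*25/9 + 7581 = -175/9 + 7581 = 68054/9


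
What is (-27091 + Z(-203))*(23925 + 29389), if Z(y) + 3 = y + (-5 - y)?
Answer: -1444756086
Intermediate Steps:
Z(y) = -8 (Z(y) = -3 + (y + (-5 - y)) = -3 - 5 = -8)
(-27091 + Z(-203))*(23925 + 29389) = (-27091 - 8)*(23925 + 29389) = -27099*53314 = -1444756086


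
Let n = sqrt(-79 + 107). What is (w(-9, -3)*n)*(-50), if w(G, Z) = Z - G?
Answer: -600*sqrt(7) ≈ -1587.5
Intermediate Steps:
n = 2*sqrt(7) (n = sqrt(28) = 2*sqrt(7) ≈ 5.2915)
(w(-9, -3)*n)*(-50) = ((-3 - 1*(-9))*(2*sqrt(7)))*(-50) = ((-3 + 9)*(2*sqrt(7)))*(-50) = (6*(2*sqrt(7)))*(-50) = (12*sqrt(7))*(-50) = -600*sqrt(7)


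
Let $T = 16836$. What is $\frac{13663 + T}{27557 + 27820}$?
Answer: $\frac{4357}{7911} \approx 0.55075$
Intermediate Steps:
$\frac{13663 + T}{27557 + 27820} = \frac{13663 + 16836}{27557 + 27820} = \frac{30499}{55377} = 30499 \cdot \frac{1}{55377} = \frac{4357}{7911}$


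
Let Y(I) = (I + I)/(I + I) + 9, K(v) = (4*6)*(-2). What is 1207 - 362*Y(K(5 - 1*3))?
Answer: -2413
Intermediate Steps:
K(v) = -48 (K(v) = 24*(-2) = -48)
Y(I) = 10 (Y(I) = (2*I)/((2*I)) + 9 = (2*I)*(1/(2*I)) + 9 = 1 + 9 = 10)
1207 - 362*Y(K(5 - 1*3)) = 1207 - 362*10 = 1207 - 3620 = -2413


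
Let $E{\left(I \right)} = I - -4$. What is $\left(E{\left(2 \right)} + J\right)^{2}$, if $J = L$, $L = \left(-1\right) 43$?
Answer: $1369$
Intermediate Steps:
$E{\left(I \right)} = 4 + I$ ($E{\left(I \right)} = I + 4 = 4 + I$)
$L = -43$
$J = -43$
$\left(E{\left(2 \right)} + J\right)^{2} = \left(\left(4 + 2\right) - 43\right)^{2} = \left(6 - 43\right)^{2} = \left(-37\right)^{2} = 1369$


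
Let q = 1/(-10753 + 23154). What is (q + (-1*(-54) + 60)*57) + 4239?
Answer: 133149538/12401 ≈ 10737.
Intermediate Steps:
q = 1/12401 ≈ 8.0639e-5
(q + (-1*(-54) + 60)*57) + 4239 = (1/12401 + (-1*(-54) + 60)*57) + 4239 = (1/12401 + (54 + 60)*57) + 4239 = (1/12401 + 114*57) + 4239 = (1/12401 + 6498) + 4239 = 80581699/12401 + 4239 = 133149538/12401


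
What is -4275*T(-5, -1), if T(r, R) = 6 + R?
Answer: -21375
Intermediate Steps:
-4275*T(-5, -1) = -4275*(6 - 1) = -4275*5 = -21375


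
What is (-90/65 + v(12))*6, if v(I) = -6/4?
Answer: -225/13 ≈ -17.308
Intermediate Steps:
v(I) = -3/2 (v(I) = -6/4 = -1*3/2 = -3/2)
(-90/65 + v(12))*6 = (-90/65 - 3/2)*6 = (-90*1/65 - 3/2)*6 = (-18/13 - 3/2)*6 = -75/26*6 = -225/13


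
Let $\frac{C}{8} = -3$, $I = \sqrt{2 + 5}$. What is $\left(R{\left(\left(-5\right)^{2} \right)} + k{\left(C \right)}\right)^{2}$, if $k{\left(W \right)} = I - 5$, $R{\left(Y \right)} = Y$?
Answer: $\left(20 + \sqrt{7}\right)^{2} \approx 512.83$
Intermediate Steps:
$I = \sqrt{7} \approx 2.6458$
$C = -24$ ($C = 8 \left(-3\right) = -24$)
$k{\left(W \right)} = -5 + \sqrt{7}$ ($k{\left(W \right)} = \sqrt{7} - 5 = -5 + \sqrt{7}$)
$\left(R{\left(\left(-5\right)^{2} \right)} + k{\left(C \right)}\right)^{2} = \left(\left(-5\right)^{2} - \left(5 - \sqrt{7}\right)\right)^{2} = \left(25 - \left(5 - \sqrt{7}\right)\right)^{2} = \left(20 + \sqrt{7}\right)^{2}$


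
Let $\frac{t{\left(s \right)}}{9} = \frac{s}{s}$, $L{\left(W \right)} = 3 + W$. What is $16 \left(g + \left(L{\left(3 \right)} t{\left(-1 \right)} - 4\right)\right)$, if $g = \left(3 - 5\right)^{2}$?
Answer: $864$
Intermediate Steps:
$g = 4$ ($g = \left(-2\right)^{2} = 4$)
$t{\left(s \right)} = 9$ ($t{\left(s \right)} = 9 \frac{s}{s} = 9 \cdot 1 = 9$)
$16 \left(g + \left(L{\left(3 \right)} t{\left(-1 \right)} - 4\right)\right) = 16 \left(4 - \left(4 - \left(3 + 3\right) 9\right)\right) = 16 \left(4 + \left(6 \cdot 9 - 4\right)\right) = 16 \left(4 + \left(54 - 4\right)\right) = 16 \left(4 + 50\right) = 16 \cdot 54 = 864$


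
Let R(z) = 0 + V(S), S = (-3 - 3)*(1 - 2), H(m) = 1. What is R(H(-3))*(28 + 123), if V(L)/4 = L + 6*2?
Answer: 10872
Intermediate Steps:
S = 6 (S = -6*(-1) = 6)
V(L) = 48 + 4*L (V(L) = 4*(L + 6*2) = 4*(L + 12) = 4*(12 + L) = 48 + 4*L)
R(z) = 72 (R(z) = 0 + (48 + 4*6) = 0 + (48 + 24) = 0 + 72 = 72)
R(H(-3))*(28 + 123) = 72*(28 + 123) = 72*151 = 10872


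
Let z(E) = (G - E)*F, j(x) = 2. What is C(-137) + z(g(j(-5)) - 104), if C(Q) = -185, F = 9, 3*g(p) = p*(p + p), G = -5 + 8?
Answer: 754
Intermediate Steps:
G = 3
g(p) = 2*p**2/3 (g(p) = (p*(p + p))/3 = (p*(2*p))/3 = (2*p**2)/3 = 2*p**2/3)
z(E) = 27 - 9*E (z(E) = (3 - E)*9 = 27 - 9*E)
C(-137) + z(g(j(-5)) - 104) = -185 + (27 - 9*((2/3)*2**2 - 104)) = -185 + (27 - 9*((2/3)*4 - 104)) = -185 + (27 - 9*(8/3 - 104)) = -185 + (27 - 9*(-304/3)) = -185 + (27 + 912) = -185 + 939 = 754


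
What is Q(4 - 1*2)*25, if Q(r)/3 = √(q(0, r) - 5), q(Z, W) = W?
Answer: 75*I*√3 ≈ 129.9*I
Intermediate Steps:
Q(r) = 3*√(-5 + r) (Q(r) = 3*√(r - 5) = 3*√(-5 + r))
Q(4 - 1*2)*25 = (3*√(-5 + (4 - 1*2)))*25 = (3*√(-5 + (4 - 2)))*25 = (3*√(-5 + 2))*25 = (3*√(-3))*25 = (3*(I*√3))*25 = (3*I*√3)*25 = 75*I*√3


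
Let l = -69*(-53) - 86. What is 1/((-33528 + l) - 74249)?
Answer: -1/104206 ≈ -9.5964e-6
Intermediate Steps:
l = 3571 (l = 3657 - 86 = 3571)
1/((-33528 + l) - 74249) = 1/((-33528 + 3571) - 74249) = 1/(-29957 - 74249) = 1/(-104206) = -1/104206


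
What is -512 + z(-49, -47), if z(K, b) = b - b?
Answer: -512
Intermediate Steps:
z(K, b) = 0
-512 + z(-49, -47) = -512 + 0 = -512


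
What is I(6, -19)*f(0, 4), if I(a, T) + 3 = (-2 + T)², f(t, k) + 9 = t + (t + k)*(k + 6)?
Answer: 13578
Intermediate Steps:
f(t, k) = -9 + t + (6 + k)*(k + t) (f(t, k) = -9 + (t + (t + k)*(k + 6)) = -9 + (t + (k + t)*(6 + k)) = -9 + (t + (6 + k)*(k + t)) = -9 + t + (6 + k)*(k + t))
I(a, T) = -3 + (-2 + T)²
I(6, -19)*f(0, 4) = (-3 + (-2 - 19)²)*(-9 + 4² + 6*4 + 7*0 + 4*0) = (-3 + (-21)²)*(-9 + 16 + 24 + 0 + 0) = (-3 + 441)*31 = 438*31 = 13578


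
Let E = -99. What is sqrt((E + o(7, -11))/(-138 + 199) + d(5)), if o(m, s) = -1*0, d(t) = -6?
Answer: I*sqrt(28365)/61 ≈ 2.761*I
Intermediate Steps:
o(m, s) = 0
sqrt((E + o(7, -11))/(-138 + 199) + d(5)) = sqrt((-99 + 0)/(-138 + 199) - 6) = sqrt(-99/61 - 6) = sqrt(-465/61) = I*sqrt(28365)/61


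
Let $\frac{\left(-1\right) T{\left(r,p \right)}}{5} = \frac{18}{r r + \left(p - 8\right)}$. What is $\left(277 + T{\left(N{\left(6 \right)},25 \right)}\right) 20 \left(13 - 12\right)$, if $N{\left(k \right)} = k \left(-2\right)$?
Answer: $\frac{890140}{161} \approx 5528.8$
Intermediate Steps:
$N{\left(k \right)} = - 2 k$
$T{\left(r,p \right)} = - \frac{90}{-8 + p + r^{2}}$ ($T{\left(r,p \right)} = - 5 \frac{18}{r r + \left(p - 8\right)} = - 5 \frac{18}{r^{2} + \left(-8 + p\right)} = - 5 \frac{18}{-8 + p + r^{2}} = - \frac{90}{-8 + p + r^{2}}$)
$\left(277 + T{\left(N{\left(6 \right)},25 \right)}\right) 20 \left(13 - 12\right) = \left(277 - \frac{90}{-8 + 25 + \left(\left(-2\right) 6\right)^{2}}\right) 20 \left(13 - 12\right) = \left(277 - \frac{90}{-8 + 25 + \left(-12\right)^{2}}\right) 20 \cdot 1 = \left(277 - \frac{90}{-8 + 25 + 144}\right) 20 = \left(277 - \frac{90}{161}\right) 20 = \frac{44507}{161} \cdot 20 = \frac{890140}{161}$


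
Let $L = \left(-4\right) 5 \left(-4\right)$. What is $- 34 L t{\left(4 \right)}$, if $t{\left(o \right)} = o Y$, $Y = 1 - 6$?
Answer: $54400$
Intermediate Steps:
$Y = -5$ ($Y = 1 - 6 = -5$)
$L = 80$ ($L = \left(-20\right) \left(-4\right) = 80$)
$t{\left(o \right)} = - 5 o$ ($t{\left(o \right)} = o \left(-5\right) = - 5 o$)
$- 34 L t{\left(4 \right)} = \left(-34\right) 80 \left(\left(-5\right) 4\right) = \left(-2720\right) \left(-20\right) = 54400$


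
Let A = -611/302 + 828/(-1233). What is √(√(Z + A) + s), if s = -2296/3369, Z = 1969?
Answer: √(-13241217365824224 + 469601561214*√3365936879210)/139389006 ≈ 6.6077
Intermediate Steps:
A = -111491/41374 (A = -611*1/302 + 828*(-1/1233) = -611/302 - 92/137 = -111491/41374 ≈ -2.6947)
s = -2296/3369 (s = -2296*1/3369 = -2296/3369 ≈ -0.68151)
√(√(Z + A) + s) = √(√(1969 - 111491/41374) - 2296/3369) = √(√(81353915/41374) - 2296/3369) = √(√3365936879210/41374 - 2296/3369) = √(-2296/3369 + √3365936879210/41374)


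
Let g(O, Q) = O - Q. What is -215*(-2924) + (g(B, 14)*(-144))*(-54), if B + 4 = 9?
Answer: 558676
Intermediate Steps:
B = 5 (B = -4 + 9 = 5)
-215*(-2924) + (g(B, 14)*(-144))*(-54) = -215*(-2924) + ((5 - 1*14)*(-144))*(-54) = 628660 + ((5 - 14)*(-144))*(-54) = 628660 - 9*(-144)*(-54) = 628660 + 1296*(-54) = 628660 - 69984 = 558676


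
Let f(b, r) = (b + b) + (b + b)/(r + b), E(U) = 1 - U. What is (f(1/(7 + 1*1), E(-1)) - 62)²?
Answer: 17564481/4624 ≈ 3798.5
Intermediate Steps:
f(b, r) = 2*b + 2*b/(b + r) (f(b, r) = 2*b + (2*b)/(b + r) = 2*b + 2*b/(b + r))
(f(1/(7 + 1*1), E(-1)) - 62)² = (2*(1 + 1/(7 + 1*1) + (1 - 1*(-1)))/((7 + 1*1)*(1/(7 + 1*1) + (1 - 1*(-1)))) - 62)² = (2*(1 + 1/(7 + 1) + (1 + 1))/((7 + 1)*(1/(7 + 1) + (1 + 1))) - 62)² = (2*(1 + 1/8 + 2)/(8*(1/8 + 2)) - 62)² = (2*(⅛)*(1 + ⅛ + 2)/(⅛ + 2) - 62)² = (2*(⅛)*(25/8)/(17/8) - 62)² = (2*(⅛)*(8/17)*(25/8) - 62)² = (25/68 - 62)² = (-4191/68)² = 17564481/4624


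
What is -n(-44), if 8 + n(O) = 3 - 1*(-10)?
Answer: -5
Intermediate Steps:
n(O) = 5 (n(O) = -8 + (3 - 1*(-10)) = -8 + (3 + 10) = -8 + 13 = 5)
-n(-44) = -1*5 = -5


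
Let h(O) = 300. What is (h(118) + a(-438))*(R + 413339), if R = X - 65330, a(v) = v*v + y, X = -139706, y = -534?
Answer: 39912937830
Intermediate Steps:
a(v) = -534 + v² (a(v) = v*v - 534 = v² - 534 = -534 + v²)
R = -205036 (R = -139706 - 65330 = -205036)
(h(118) + a(-438))*(R + 413339) = (300 + (-534 + (-438)²))*(-205036 + 413339) = (300 + (-534 + 191844))*208303 = (300 + 191310)*208303 = 191610*208303 = 39912937830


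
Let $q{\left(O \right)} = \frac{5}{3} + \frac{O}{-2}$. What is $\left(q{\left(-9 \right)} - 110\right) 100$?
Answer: $- \frac{31150}{3} \approx -10383.0$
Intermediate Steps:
$q{\left(O \right)} = \frac{5}{3} - \frac{O}{2}$ ($q{\left(O \right)} = 5 \cdot \frac{1}{3} + O \left(- \frac{1}{2}\right) = \frac{5}{3} - \frac{O}{2}$)
$\left(q{\left(-9 \right)} - 110\right) 100 = \left(\left(\frac{5}{3} - - \frac{9}{2}\right) - 110\right) 100 = \left(\left(\frac{5}{3} + \frac{9}{2}\right) - 110\right) 100 = \left(\frac{37}{6} - 110\right) 100 = \left(- \frac{623}{6}\right) 100 = - \frac{31150}{3}$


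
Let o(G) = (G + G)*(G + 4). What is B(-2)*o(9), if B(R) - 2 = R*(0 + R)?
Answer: 1404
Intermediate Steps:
o(G) = 2*G*(4 + G) (o(G) = (2*G)*(4 + G) = 2*G*(4 + G))
B(R) = 2 + R² (B(R) = 2 + R*(0 + R) = 2 + R*R = 2 + R²)
B(-2)*o(9) = (2 + (-2)²)*(2*9*(4 + 9)) = (2 + 4)*(2*9*13) = 6*234 = 1404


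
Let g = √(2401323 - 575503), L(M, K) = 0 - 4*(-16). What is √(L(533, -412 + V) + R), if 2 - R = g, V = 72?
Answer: √(66 - 2*√456455) ≈ 35.85*I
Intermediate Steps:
L(M, K) = 64 (L(M, K) = 0 + 64 = 64)
g = 2*√456455 (g = √1825820 = 2*√456455 ≈ 1351.2)
R = 2 - 2*√456455 ≈ -1349.2
√(L(533, -412 + V) + R) = √(64 + (2 - 2*√456455)) = √(66 - 2*√456455)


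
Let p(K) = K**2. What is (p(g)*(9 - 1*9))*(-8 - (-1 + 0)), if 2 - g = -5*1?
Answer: 0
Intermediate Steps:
g = 7 (g = 2 - (-5) = 2 - 1*(-5) = 2 + 5 = 7)
(p(g)*(9 - 1*9))*(-8 - (-1 + 0)) = (7**2*(9 - 1*9))*(-8 - (-1 + 0)) = (49*(9 - 9))*(-8 - 1*(-1)) = (49*0)*(-8 + 1) = 0*(-7) = 0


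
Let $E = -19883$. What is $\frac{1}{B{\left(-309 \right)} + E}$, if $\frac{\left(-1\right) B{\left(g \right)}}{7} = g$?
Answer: $- \frac{1}{17720} \approx -5.6433 \cdot 10^{-5}$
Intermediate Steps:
$B{\left(g \right)} = - 7 g$
$\frac{1}{B{\left(-309 \right)} + E} = \frac{1}{\left(-7\right) \left(-309\right) - 19883} = \frac{1}{2163 - 19883} = \frac{1}{-17720} = - \frac{1}{17720}$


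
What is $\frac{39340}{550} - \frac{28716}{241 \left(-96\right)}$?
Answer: $\frac{7716367}{106040} \approx 72.768$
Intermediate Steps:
$\frac{39340}{550} - \frac{28716}{241 \left(-96\right)} = 39340 \cdot \frac{1}{550} - \frac{28716}{-23136} = \frac{3934}{55} - - \frac{2393}{1928} = \frac{3934}{55} + \frac{2393}{1928} = \frac{7716367}{106040}$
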